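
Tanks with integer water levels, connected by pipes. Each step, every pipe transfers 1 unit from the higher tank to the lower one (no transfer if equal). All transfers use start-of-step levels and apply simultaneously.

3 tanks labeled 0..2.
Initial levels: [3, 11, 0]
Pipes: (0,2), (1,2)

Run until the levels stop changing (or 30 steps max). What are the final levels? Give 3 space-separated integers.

Step 1: flows [0->2,1->2] -> levels [2 10 2]
Step 2: flows [0=2,1->2] -> levels [2 9 3]
Step 3: flows [2->0,1->2] -> levels [3 8 3]
Step 4: flows [0=2,1->2] -> levels [3 7 4]
Step 5: flows [2->0,1->2] -> levels [4 6 4]
Step 6: flows [0=2,1->2] -> levels [4 5 5]
Step 7: flows [2->0,1=2] -> levels [5 5 4]
Step 8: flows [0->2,1->2] -> levels [4 4 6]
Step 9: flows [2->0,2->1] -> levels [5 5 4]
  -> period-2 cycle: step 9 state = step 7 state; never stabilizes
  -> state at step 30: (30-7) mod 2 = 1, same as step 8 -> [4 4 6]

Answer: 4 4 6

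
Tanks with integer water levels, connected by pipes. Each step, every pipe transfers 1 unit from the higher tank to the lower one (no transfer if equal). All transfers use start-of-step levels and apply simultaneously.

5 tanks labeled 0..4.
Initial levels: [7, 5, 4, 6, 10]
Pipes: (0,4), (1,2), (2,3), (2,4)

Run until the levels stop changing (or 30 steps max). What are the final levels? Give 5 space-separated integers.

Step 1: flows [4->0,1->2,3->2,4->2] -> levels [8 4 7 5 8]
Step 2: flows [0=4,2->1,2->3,4->2] -> levels [8 5 6 6 7]
Step 3: flows [0->4,2->1,2=3,4->2] -> levels [7 6 6 6 7]
Step 4: flows [0=4,1=2,2=3,4->2] -> levels [7 6 7 6 6]
Step 5: flows [0->4,2->1,2->3,2->4] -> levels [6 7 4 7 8]
Step 6: flows [4->0,1->2,3->2,4->2] -> levels [7 6 7 6 6]
  -> period-2 cycle: step 6 state = step 4 state; never stabilizes
  -> state at step 30: (30-4) mod 2 = 0, same as step 4 -> [7 6 7 6 6]

Answer: 7 6 7 6 6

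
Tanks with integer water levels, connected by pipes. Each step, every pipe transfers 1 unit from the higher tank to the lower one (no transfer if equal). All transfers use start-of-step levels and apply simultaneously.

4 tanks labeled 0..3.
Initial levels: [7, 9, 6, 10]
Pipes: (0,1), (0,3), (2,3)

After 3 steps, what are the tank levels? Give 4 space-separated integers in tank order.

Answer: 9 8 8 7

Derivation:
Step 1: flows [1->0,3->0,3->2] -> levels [9 8 7 8]
Step 2: flows [0->1,0->3,3->2] -> levels [7 9 8 8]
Step 3: flows [1->0,3->0,2=3] -> levels [9 8 8 7]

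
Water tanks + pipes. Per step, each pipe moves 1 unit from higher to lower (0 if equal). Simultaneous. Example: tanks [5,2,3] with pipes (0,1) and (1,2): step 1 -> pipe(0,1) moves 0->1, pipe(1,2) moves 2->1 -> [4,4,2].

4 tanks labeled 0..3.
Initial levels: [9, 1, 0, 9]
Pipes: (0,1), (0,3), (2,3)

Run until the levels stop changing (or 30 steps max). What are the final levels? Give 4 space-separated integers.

Step 1: flows [0->1,0=3,3->2] -> levels [8 2 1 8]
Step 2: flows [0->1,0=3,3->2] -> levels [7 3 2 7]
Step 3: flows [0->1,0=3,3->2] -> levels [6 4 3 6]
Step 4: flows [0->1,0=3,3->2] -> levels [5 5 4 5]
Step 5: flows [0=1,0=3,3->2] -> levels [5 5 5 4]
Step 6: flows [0=1,0->3,2->3] -> levels [4 5 4 6]
Step 7: flows [1->0,3->0,3->2] -> levels [6 4 5 4]
Step 8: flows [0->1,0->3,2->3] -> levels [4 5 4 6]
  -> period-2 cycle: step 8 state = step 6 state; never stabilizes
  -> state at step 30: (30-6) mod 2 = 0, same as step 6 -> [4 5 4 6]

Answer: 4 5 4 6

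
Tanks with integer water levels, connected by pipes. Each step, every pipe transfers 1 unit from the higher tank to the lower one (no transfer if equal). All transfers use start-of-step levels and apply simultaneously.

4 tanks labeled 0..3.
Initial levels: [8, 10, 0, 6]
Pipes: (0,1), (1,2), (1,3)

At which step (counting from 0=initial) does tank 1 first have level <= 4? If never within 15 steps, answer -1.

Answer: 6

Derivation:
Step 1: flows [1->0,1->2,1->3] -> levels [9 7 1 7]
Step 2: flows [0->1,1->2,1=3] -> levels [8 7 2 7]
Step 3: flows [0->1,1->2,1=3] -> levels [7 7 3 7]
Step 4: flows [0=1,1->2,1=3] -> levels [7 6 4 7]
Step 5: flows [0->1,1->2,3->1] -> levels [6 7 5 6]
Step 6: flows [1->0,1->2,1->3] -> levels [7 4 6 7]
Tank 1 first reaches <=4 at step 6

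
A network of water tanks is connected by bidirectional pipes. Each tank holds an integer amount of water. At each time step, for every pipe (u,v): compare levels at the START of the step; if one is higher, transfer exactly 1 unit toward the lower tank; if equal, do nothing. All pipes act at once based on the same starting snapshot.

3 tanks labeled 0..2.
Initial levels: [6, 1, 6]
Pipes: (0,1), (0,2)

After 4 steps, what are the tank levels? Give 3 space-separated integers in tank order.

Step 1: flows [0->1,0=2] -> levels [5 2 6]
Step 2: flows [0->1,2->0] -> levels [5 3 5]
Step 3: flows [0->1,0=2] -> levels [4 4 5]
Step 4: flows [0=1,2->0] -> levels [5 4 4]

Answer: 5 4 4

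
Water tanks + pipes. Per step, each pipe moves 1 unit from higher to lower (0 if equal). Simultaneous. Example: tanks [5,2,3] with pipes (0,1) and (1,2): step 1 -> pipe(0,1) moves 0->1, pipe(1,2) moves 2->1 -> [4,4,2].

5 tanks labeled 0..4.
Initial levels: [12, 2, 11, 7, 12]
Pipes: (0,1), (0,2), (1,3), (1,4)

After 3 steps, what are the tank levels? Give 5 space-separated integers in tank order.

Answer: 10 9 10 6 9

Derivation:
Step 1: flows [0->1,0->2,3->1,4->1] -> levels [10 5 12 6 11]
Step 2: flows [0->1,2->0,3->1,4->1] -> levels [10 8 11 5 10]
Step 3: flows [0->1,2->0,1->3,4->1] -> levels [10 9 10 6 9]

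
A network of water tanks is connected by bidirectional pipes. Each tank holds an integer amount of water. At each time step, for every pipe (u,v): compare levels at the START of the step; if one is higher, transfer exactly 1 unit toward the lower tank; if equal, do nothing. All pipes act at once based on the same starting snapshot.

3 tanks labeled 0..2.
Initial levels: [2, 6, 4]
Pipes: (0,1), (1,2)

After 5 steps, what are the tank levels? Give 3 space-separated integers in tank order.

Step 1: flows [1->0,1->2] -> levels [3 4 5]
Step 2: flows [1->0,2->1] -> levels [4 4 4]
Step 3: flows [0=1,1=2] -> levels [4 4 4]
  -> stable; steps 4..5 unchanged -> [4 4 4]

Answer: 4 4 4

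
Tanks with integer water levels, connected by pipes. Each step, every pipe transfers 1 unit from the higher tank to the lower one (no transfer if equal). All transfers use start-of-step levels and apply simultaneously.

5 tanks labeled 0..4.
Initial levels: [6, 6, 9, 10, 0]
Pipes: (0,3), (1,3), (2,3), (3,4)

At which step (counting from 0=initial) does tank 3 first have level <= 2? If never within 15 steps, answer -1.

Step 1: flows [3->0,3->1,3->2,3->4] -> levels [7 7 10 6 1]
Step 2: flows [0->3,1->3,2->3,3->4] -> levels [6 6 9 8 2]
Step 3: flows [3->0,3->1,2->3,3->4] -> levels [7 7 8 6 3]
Step 4: flows [0->3,1->3,2->3,3->4] -> levels [6 6 7 8 4]
Step 5: flows [3->0,3->1,3->2,3->4] -> levels [7 7 8 4 5]
Step 6: flows [0->3,1->3,2->3,4->3] -> levels [6 6 7 8 4]
  -> period-2 cycle (repeats step 4); tank 3 never drops to <=2
Tank 3 never reaches <=2 within 15 steps

Answer: -1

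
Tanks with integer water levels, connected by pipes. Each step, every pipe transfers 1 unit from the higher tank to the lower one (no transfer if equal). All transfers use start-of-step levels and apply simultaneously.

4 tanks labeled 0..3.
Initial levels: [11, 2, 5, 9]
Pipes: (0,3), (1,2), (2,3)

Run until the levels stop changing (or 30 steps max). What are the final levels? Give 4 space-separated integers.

Answer: 7 6 8 6

Derivation:
Step 1: flows [0->3,2->1,3->2] -> levels [10 3 5 9]
Step 2: flows [0->3,2->1,3->2] -> levels [9 4 5 9]
Step 3: flows [0=3,2->1,3->2] -> levels [9 5 5 8]
Step 4: flows [0->3,1=2,3->2] -> levels [8 5 6 8]
Step 5: flows [0=3,2->1,3->2] -> levels [8 6 6 7]
Step 6: flows [0->3,1=2,3->2] -> levels [7 6 7 7]
Step 7: flows [0=3,2->1,2=3] -> levels [7 7 6 7]
Step 8: flows [0=3,1->2,3->2] -> levels [7 6 8 6]
Step 9: flows [0->3,2->1,2->3] -> levels [6 7 6 8]
Step 10: flows [3->0,1->2,3->2] -> levels [7 6 8 6]
  -> period-2 cycle: step 10 state = step 8 state; never stabilizes
  -> state at step 30: (30-8) mod 2 = 0, same as step 8 -> [7 6 8 6]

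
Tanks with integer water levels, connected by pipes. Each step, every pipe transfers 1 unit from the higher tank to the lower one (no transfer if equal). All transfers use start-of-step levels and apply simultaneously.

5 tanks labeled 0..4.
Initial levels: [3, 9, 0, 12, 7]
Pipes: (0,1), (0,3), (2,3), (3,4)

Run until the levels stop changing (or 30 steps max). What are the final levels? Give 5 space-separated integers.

Step 1: flows [1->0,3->0,3->2,3->4] -> levels [5 8 1 9 8]
Step 2: flows [1->0,3->0,3->2,3->4] -> levels [7 7 2 6 9]
Step 3: flows [0=1,0->3,3->2,4->3] -> levels [6 7 3 7 8]
Step 4: flows [1->0,3->0,3->2,4->3] -> levels [8 6 4 6 7]
Step 5: flows [0->1,0->3,3->2,4->3] -> levels [6 7 5 7 6]
Step 6: flows [1->0,3->0,3->2,3->4] -> levels [8 6 6 4 7]
Step 7: flows [0->1,0->3,2->3,4->3] -> levels [6 7 5 7 6]
  -> period-2 cycle: step 7 state = step 5 state; never stabilizes
  -> state at step 30: (30-5) mod 2 = 1, same as step 6 -> [8 6 6 4 7]

Answer: 8 6 6 4 7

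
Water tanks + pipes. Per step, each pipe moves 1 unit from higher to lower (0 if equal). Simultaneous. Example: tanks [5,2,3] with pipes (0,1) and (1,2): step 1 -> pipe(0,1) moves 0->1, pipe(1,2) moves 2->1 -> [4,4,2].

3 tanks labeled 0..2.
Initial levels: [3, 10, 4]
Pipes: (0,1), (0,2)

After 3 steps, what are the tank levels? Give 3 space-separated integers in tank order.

Answer: 5 7 5

Derivation:
Step 1: flows [1->0,2->0] -> levels [5 9 3]
Step 2: flows [1->0,0->2] -> levels [5 8 4]
Step 3: flows [1->0,0->2] -> levels [5 7 5]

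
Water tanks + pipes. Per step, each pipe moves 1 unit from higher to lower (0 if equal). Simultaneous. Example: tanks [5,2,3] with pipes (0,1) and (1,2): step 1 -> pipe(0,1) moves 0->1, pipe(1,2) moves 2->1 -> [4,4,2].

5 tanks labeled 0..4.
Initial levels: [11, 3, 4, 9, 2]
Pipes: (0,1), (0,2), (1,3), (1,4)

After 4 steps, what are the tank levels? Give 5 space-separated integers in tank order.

Answer: 7 4 6 6 6

Derivation:
Step 1: flows [0->1,0->2,3->1,1->4] -> levels [9 4 5 8 3]
Step 2: flows [0->1,0->2,3->1,1->4] -> levels [7 5 6 7 4]
Step 3: flows [0->1,0->2,3->1,1->4] -> levels [5 6 7 6 5]
Step 4: flows [1->0,2->0,1=3,1->4] -> levels [7 4 6 6 6]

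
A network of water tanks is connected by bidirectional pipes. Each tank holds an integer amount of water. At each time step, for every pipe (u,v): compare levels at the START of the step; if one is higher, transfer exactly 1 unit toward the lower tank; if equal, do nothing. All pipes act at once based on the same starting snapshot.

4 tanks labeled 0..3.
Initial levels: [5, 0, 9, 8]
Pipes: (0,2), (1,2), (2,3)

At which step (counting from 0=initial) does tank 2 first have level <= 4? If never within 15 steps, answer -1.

Step 1: flows [2->0,2->1,2->3] -> levels [6 1 6 9]
Step 2: flows [0=2,2->1,3->2] -> levels [6 2 6 8]
Step 3: flows [0=2,2->1,3->2] -> levels [6 3 6 7]
Step 4: flows [0=2,2->1,3->2] -> levels [6 4 6 6]
Step 5: flows [0=2,2->1,2=3] -> levels [6 5 5 6]
Step 6: flows [0->2,1=2,3->2] -> levels [5 5 7 5]
Step 7: flows [2->0,2->1,2->3] -> levels [6 6 4 6]
Tank 2 first reaches <=4 at step 7

Answer: 7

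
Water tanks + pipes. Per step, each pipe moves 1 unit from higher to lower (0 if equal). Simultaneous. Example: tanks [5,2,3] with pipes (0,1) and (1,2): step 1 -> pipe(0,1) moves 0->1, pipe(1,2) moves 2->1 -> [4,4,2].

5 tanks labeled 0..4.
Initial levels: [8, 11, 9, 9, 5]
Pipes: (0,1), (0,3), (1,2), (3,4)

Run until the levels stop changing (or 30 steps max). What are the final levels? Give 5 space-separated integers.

Answer: 10 8 9 7 8

Derivation:
Step 1: flows [1->0,3->0,1->2,3->4] -> levels [10 9 10 7 6]
Step 2: flows [0->1,0->3,2->1,3->4] -> levels [8 11 9 7 7]
Step 3: flows [1->0,0->3,1->2,3=4] -> levels [8 9 10 8 7]
Step 4: flows [1->0,0=3,2->1,3->4] -> levels [9 9 9 7 8]
Step 5: flows [0=1,0->3,1=2,4->3] -> levels [8 9 9 9 7]
Step 6: flows [1->0,3->0,1=2,3->4] -> levels [10 8 9 7 8]
Step 7: flows [0->1,0->3,2->1,4->3] -> levels [8 10 8 9 7]
Step 8: flows [1->0,3->0,1->2,3->4] -> levels [10 8 9 7 8]
  -> period-2 cycle: step 8 state = step 6 state; never stabilizes
  -> state at step 30: (30-6) mod 2 = 0, same as step 6 -> [10 8 9 7 8]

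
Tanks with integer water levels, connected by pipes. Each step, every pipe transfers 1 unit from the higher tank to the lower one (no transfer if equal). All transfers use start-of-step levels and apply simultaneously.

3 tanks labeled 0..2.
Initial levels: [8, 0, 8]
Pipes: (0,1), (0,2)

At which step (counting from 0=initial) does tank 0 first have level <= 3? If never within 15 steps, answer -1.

Answer: -1

Derivation:
Step 1: flows [0->1,0=2] -> levels [7 1 8]
Step 2: flows [0->1,2->0] -> levels [7 2 7]
Step 3: flows [0->1,0=2] -> levels [6 3 7]
Step 4: flows [0->1,2->0] -> levels [6 4 6]
Step 5: flows [0->1,0=2] -> levels [5 5 6]
Step 6: flows [0=1,2->0] -> levels [6 5 5]
Step 7: flows [0->1,0->2] -> levels [4 6 6]
Step 8: flows [1->0,2->0] -> levels [6 5 5]
  -> period-2 cycle (repeats step 6); tank 0 never drops to <=3
Tank 0 never reaches <=3 within 15 steps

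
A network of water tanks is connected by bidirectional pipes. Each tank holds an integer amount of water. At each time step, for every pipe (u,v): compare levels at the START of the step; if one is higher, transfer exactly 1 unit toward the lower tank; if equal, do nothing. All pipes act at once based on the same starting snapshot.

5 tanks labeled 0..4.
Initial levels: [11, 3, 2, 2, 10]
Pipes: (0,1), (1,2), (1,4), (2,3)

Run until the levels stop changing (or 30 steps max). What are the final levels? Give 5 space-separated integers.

Answer: 6 7 4 5 6

Derivation:
Step 1: flows [0->1,1->2,4->1,2=3] -> levels [10 4 3 2 9]
Step 2: flows [0->1,1->2,4->1,2->3] -> levels [9 5 3 3 8]
Step 3: flows [0->1,1->2,4->1,2=3] -> levels [8 6 4 3 7]
Step 4: flows [0->1,1->2,4->1,2->3] -> levels [7 7 4 4 6]
Step 5: flows [0=1,1->2,1->4,2=3] -> levels [7 5 5 4 7]
Step 6: flows [0->1,1=2,4->1,2->3] -> levels [6 7 4 5 6]
Step 7: flows [1->0,1->2,1->4,3->2] -> levels [7 4 6 4 7]
Step 8: flows [0->1,2->1,4->1,2->3] -> levels [6 7 4 5 6]
  -> period-2 cycle: step 8 state = step 6 state; never stabilizes
  -> state at step 30: (30-6) mod 2 = 0, same as step 6 -> [6 7 4 5 6]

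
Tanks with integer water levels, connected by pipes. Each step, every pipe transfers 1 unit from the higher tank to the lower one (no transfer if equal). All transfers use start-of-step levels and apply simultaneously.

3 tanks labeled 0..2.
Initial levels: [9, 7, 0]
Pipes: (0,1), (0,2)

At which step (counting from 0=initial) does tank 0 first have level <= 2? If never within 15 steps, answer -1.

Step 1: flows [0->1,0->2] -> levels [7 8 1]
Step 2: flows [1->0,0->2] -> levels [7 7 2]
Step 3: flows [0=1,0->2] -> levels [6 7 3]
Step 4: flows [1->0,0->2] -> levels [6 6 4]
Step 5: flows [0=1,0->2] -> levels [5 6 5]
Step 6: flows [1->0,0=2] -> levels [6 5 5]
Step 7: flows [0->1,0->2] -> levels [4 6 6]
Step 8: flows [1->0,2->0] -> levels [6 5 5]
  -> period-2 cycle (repeats step 6); tank 0 never drops to <=2
Tank 0 never reaches <=2 within 15 steps

Answer: -1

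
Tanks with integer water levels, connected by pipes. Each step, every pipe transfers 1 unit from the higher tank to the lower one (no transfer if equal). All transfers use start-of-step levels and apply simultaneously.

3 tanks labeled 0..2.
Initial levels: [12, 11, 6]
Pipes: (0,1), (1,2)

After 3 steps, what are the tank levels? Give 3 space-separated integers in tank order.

Step 1: flows [0->1,1->2] -> levels [11 11 7]
Step 2: flows [0=1,1->2] -> levels [11 10 8]
Step 3: flows [0->1,1->2] -> levels [10 10 9]

Answer: 10 10 9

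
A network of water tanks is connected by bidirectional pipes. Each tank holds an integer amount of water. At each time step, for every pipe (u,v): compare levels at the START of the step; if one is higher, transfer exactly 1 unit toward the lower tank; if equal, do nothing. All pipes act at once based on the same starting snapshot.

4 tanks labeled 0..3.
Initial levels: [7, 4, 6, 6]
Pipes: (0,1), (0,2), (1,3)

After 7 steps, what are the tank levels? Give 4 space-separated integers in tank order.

Answer: 5 6 7 5

Derivation:
Step 1: flows [0->1,0->2,3->1] -> levels [5 6 7 5]
Step 2: flows [1->0,2->0,1->3] -> levels [7 4 6 6]
  -> period-2 cycle: step 2 state = step 0 state
  -> state at step 7: (7-0) mod 2 = 1, same as step 1 -> [5 6 7 5]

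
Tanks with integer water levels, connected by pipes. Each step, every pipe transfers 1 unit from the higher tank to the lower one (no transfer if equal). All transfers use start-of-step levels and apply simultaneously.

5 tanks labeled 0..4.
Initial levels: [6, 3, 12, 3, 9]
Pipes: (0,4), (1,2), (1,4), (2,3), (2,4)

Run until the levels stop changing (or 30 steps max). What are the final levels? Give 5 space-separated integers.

Answer: 7 8 5 7 6

Derivation:
Step 1: flows [4->0,2->1,4->1,2->3,2->4] -> levels [7 5 9 4 8]
Step 2: flows [4->0,2->1,4->1,2->3,2->4] -> levels [8 7 6 5 7]
Step 3: flows [0->4,1->2,1=4,2->3,4->2] -> levels [7 6 7 6 7]
Step 4: flows [0=4,2->1,4->1,2->3,2=4] -> levels [7 8 5 7 6]
Step 5: flows [0->4,1->2,1->4,3->2,4->2] -> levels [6 6 8 6 7]
Step 6: flows [4->0,2->1,4->1,2->3,2->4] -> levels [7 8 5 7 6]
  -> period-2 cycle: step 6 state = step 4 state; never stabilizes
  -> state at step 30: (30-4) mod 2 = 0, same as step 4 -> [7 8 5 7 6]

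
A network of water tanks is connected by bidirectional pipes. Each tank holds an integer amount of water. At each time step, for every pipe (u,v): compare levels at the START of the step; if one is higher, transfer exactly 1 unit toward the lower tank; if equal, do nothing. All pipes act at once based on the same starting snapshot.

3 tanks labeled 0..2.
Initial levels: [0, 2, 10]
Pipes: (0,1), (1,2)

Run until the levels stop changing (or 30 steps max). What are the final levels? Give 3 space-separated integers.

Answer: 4 4 4

Derivation:
Step 1: flows [1->0,2->1] -> levels [1 2 9]
Step 2: flows [1->0,2->1] -> levels [2 2 8]
Step 3: flows [0=1,2->1] -> levels [2 3 7]
Step 4: flows [1->0,2->1] -> levels [3 3 6]
Step 5: flows [0=1,2->1] -> levels [3 4 5]
Step 6: flows [1->0,2->1] -> levels [4 4 4]
Step 7: flows [0=1,1=2] -> levels [4 4 4]
  -> stable (no change)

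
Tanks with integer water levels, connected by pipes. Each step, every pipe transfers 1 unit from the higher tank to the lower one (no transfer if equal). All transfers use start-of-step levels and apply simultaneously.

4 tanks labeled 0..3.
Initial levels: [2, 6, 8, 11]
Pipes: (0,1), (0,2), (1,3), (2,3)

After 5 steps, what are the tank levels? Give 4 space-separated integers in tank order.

Step 1: flows [1->0,2->0,3->1,3->2] -> levels [4 6 8 9]
Step 2: flows [1->0,2->0,3->1,3->2] -> levels [6 6 8 7]
Step 3: flows [0=1,2->0,3->1,2->3] -> levels [7 7 6 7]
Step 4: flows [0=1,0->2,1=3,3->2] -> levels [6 7 8 6]
Step 5: flows [1->0,2->0,1->3,2->3] -> levels [8 5 6 8]

Answer: 8 5 6 8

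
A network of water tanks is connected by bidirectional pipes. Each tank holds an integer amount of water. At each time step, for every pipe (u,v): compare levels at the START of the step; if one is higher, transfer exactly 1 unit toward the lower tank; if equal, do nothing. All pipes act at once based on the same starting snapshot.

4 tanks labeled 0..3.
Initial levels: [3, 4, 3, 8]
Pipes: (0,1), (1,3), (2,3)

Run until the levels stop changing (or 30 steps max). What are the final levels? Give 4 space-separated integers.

Answer: 4 5 5 4

Derivation:
Step 1: flows [1->0,3->1,3->2] -> levels [4 4 4 6]
Step 2: flows [0=1,3->1,3->2] -> levels [4 5 5 4]
Step 3: flows [1->0,1->3,2->3] -> levels [5 3 4 6]
Step 4: flows [0->1,3->1,3->2] -> levels [4 5 5 4]
  -> period-2 cycle: step 4 state = step 2 state; never stabilizes
  -> state at step 30: (30-2) mod 2 = 0, same as step 2 -> [4 5 5 4]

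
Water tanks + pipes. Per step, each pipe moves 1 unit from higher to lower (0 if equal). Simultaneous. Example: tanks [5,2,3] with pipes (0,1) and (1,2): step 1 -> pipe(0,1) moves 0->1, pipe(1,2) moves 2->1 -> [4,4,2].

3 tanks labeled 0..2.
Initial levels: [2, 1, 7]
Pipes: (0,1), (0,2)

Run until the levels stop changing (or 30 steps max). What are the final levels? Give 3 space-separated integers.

Answer: 4 3 3

Derivation:
Step 1: flows [0->1,2->0] -> levels [2 2 6]
Step 2: flows [0=1,2->0] -> levels [3 2 5]
Step 3: flows [0->1,2->0] -> levels [3 3 4]
Step 4: flows [0=1,2->0] -> levels [4 3 3]
Step 5: flows [0->1,0->2] -> levels [2 4 4]
Step 6: flows [1->0,2->0] -> levels [4 3 3]
  -> period-2 cycle: step 6 state = step 4 state; never stabilizes
  -> state at step 30: (30-4) mod 2 = 0, same as step 4 -> [4 3 3]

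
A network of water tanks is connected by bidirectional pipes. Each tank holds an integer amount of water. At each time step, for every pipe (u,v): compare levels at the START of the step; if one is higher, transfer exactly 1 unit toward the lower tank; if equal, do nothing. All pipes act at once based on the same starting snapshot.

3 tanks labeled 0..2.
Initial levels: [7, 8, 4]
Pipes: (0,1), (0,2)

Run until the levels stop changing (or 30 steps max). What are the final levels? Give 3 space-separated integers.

Answer: 5 7 7

Derivation:
Step 1: flows [1->0,0->2] -> levels [7 7 5]
Step 2: flows [0=1,0->2] -> levels [6 7 6]
Step 3: flows [1->0,0=2] -> levels [7 6 6]
Step 4: flows [0->1,0->2] -> levels [5 7 7]
Step 5: flows [1->0,2->0] -> levels [7 6 6]
  -> period-2 cycle: step 5 state = step 3 state; never stabilizes
  -> state at step 30: (30-3) mod 2 = 1, same as step 4 -> [5 7 7]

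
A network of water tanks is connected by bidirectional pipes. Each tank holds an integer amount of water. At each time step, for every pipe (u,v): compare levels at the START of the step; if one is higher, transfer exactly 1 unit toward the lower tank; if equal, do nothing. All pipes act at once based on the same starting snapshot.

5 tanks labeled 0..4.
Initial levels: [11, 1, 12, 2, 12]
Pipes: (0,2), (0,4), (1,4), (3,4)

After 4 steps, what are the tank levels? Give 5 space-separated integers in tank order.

Step 1: flows [2->0,4->0,4->1,4->3] -> levels [13 2 11 3 9]
Step 2: flows [0->2,0->4,4->1,4->3] -> levels [11 3 12 4 8]
Step 3: flows [2->0,0->4,4->1,4->3] -> levels [11 4 11 5 7]
Step 4: flows [0=2,0->4,4->1,4->3] -> levels [10 5 11 6 6]

Answer: 10 5 11 6 6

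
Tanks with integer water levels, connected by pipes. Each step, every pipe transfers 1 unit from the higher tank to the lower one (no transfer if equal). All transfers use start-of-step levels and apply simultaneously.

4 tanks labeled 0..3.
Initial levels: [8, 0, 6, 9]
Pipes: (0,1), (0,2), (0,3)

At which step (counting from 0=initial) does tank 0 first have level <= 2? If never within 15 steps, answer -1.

Step 1: flows [0->1,0->2,3->0] -> levels [7 1 7 8]
Step 2: flows [0->1,0=2,3->0] -> levels [7 2 7 7]
Step 3: flows [0->1,0=2,0=3] -> levels [6 3 7 7]
Step 4: flows [0->1,2->0,3->0] -> levels [7 4 6 6]
Step 5: flows [0->1,0->2,0->3] -> levels [4 5 7 7]
Step 6: flows [1->0,2->0,3->0] -> levels [7 4 6 6]
  -> period-2 cycle (repeats step 4); tank 0 never drops to <=2
Tank 0 never reaches <=2 within 15 steps

Answer: -1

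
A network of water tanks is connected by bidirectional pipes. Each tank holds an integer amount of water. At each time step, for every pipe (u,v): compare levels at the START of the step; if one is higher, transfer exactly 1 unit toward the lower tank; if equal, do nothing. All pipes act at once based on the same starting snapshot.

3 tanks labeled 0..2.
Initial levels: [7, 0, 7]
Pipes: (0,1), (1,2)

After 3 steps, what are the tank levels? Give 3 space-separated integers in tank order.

Answer: 4 6 4

Derivation:
Step 1: flows [0->1,2->1] -> levels [6 2 6]
Step 2: flows [0->1,2->1] -> levels [5 4 5]
Step 3: flows [0->1,2->1] -> levels [4 6 4]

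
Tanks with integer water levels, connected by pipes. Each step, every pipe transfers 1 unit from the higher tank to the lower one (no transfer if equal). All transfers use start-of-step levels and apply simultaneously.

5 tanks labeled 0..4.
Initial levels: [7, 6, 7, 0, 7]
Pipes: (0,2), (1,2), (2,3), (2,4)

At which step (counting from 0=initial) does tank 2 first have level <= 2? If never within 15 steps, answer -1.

Step 1: flows [0=2,2->1,2->3,2=4] -> levels [7 7 5 1 7]
Step 2: flows [0->2,1->2,2->3,4->2] -> levels [6 6 7 2 6]
Step 3: flows [2->0,2->1,2->3,2->4] -> levels [7 7 3 3 7]
Step 4: flows [0->2,1->2,2=3,4->2] -> levels [6 6 6 3 6]
Step 5: flows [0=2,1=2,2->3,2=4] -> levels [6 6 5 4 6]
Step 6: flows [0->2,1->2,2->3,4->2] -> levels [5 5 7 5 5]
Step 7: flows [2->0,2->1,2->3,2->4] -> levels [6 6 3 6 6]
Step 8: flows [0->2,1->2,3->2,4->2] -> levels [5 5 7 5 5]
  -> period-2 cycle (repeats step 6); tank 2 never drops to <=2
Tank 2 never reaches <=2 within 15 steps

Answer: -1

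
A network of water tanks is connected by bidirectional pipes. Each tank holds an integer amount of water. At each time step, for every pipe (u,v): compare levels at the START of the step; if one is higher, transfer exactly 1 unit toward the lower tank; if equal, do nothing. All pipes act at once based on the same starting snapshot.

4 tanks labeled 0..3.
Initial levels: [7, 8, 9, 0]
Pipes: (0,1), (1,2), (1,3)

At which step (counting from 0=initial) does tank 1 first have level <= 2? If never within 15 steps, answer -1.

Answer: -1

Derivation:
Step 1: flows [1->0,2->1,1->3] -> levels [8 7 8 1]
Step 2: flows [0->1,2->1,1->3] -> levels [7 8 7 2]
Step 3: flows [1->0,1->2,1->3] -> levels [8 5 8 3]
Step 4: flows [0->1,2->1,1->3] -> levels [7 6 7 4]
Step 5: flows [0->1,2->1,1->3] -> levels [6 7 6 5]
Step 6: flows [1->0,1->2,1->3] -> levels [7 4 7 6]
Step 7: flows [0->1,2->1,3->1] -> levels [6 7 6 5]
  -> period-2 cycle (repeats step 5); tank 1 never drops to <=2
Tank 1 never reaches <=2 within 15 steps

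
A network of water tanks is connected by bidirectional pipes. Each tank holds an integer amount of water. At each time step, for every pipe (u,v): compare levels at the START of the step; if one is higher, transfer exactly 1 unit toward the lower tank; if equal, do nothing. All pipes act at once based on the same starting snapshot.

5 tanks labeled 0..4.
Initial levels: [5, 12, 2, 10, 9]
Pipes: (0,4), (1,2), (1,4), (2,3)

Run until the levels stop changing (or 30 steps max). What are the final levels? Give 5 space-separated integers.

Step 1: flows [4->0,1->2,1->4,3->2] -> levels [6 10 4 9 9]
Step 2: flows [4->0,1->2,1->4,3->2] -> levels [7 8 6 8 9]
Step 3: flows [4->0,1->2,4->1,3->2] -> levels [8 8 8 7 7]
Step 4: flows [0->4,1=2,1->4,2->3] -> levels [7 7 7 8 9]
Step 5: flows [4->0,1=2,4->1,3->2] -> levels [8 8 8 7 7]
  -> period-2 cycle: step 5 state = step 3 state; never stabilizes
  -> state at step 30: (30-3) mod 2 = 1, same as step 4 -> [7 7 7 8 9]

Answer: 7 7 7 8 9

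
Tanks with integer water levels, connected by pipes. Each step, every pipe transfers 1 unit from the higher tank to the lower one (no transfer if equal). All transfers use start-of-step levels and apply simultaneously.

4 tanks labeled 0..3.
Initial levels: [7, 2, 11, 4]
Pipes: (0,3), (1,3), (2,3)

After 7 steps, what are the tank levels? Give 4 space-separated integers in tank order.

Answer: 6 6 7 5

Derivation:
Step 1: flows [0->3,3->1,2->3] -> levels [6 3 10 5]
Step 2: flows [0->3,3->1,2->3] -> levels [5 4 9 6]
Step 3: flows [3->0,3->1,2->3] -> levels [6 5 8 5]
Step 4: flows [0->3,1=3,2->3] -> levels [5 5 7 7]
Step 5: flows [3->0,3->1,2=3] -> levels [6 6 7 5]
Step 6: flows [0->3,1->3,2->3] -> levels [5 5 6 8]
Step 7: flows [3->0,3->1,3->2] -> levels [6 6 7 5]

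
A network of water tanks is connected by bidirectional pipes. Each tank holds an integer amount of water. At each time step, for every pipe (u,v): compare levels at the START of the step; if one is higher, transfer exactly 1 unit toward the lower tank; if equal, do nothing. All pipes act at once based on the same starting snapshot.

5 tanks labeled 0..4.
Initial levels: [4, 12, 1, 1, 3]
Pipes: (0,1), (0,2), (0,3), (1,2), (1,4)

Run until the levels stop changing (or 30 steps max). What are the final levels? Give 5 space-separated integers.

Answer: 2 6 4 4 5

Derivation:
Step 1: flows [1->0,0->2,0->3,1->2,1->4] -> levels [3 9 3 2 4]
Step 2: flows [1->0,0=2,0->3,1->2,1->4] -> levels [3 6 4 3 5]
Step 3: flows [1->0,2->0,0=3,1->2,1->4] -> levels [5 3 4 3 6]
Step 4: flows [0->1,0->2,0->3,2->1,4->1] -> levels [2 6 4 4 5]
Step 5: flows [1->0,2->0,3->0,1->2,1->4] -> levels [5 3 4 3 6]
  -> period-2 cycle: step 5 state = step 3 state; never stabilizes
  -> state at step 30: (30-3) mod 2 = 1, same as step 4 -> [2 6 4 4 5]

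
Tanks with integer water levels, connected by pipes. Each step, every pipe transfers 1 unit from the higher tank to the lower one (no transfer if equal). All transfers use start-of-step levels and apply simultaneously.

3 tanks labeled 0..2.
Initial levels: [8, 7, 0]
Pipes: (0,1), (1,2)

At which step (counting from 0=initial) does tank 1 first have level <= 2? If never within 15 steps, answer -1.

Step 1: flows [0->1,1->2] -> levels [7 7 1]
Step 2: flows [0=1,1->2] -> levels [7 6 2]
Step 3: flows [0->1,1->2] -> levels [6 6 3]
Step 4: flows [0=1,1->2] -> levels [6 5 4]
Step 5: flows [0->1,1->2] -> levels [5 5 5]
Step 6: flows [0=1,1=2] -> levels [5 5 5]
  -> stable; tank 1 stays at 5 > 2
Tank 1 never reaches <=2 within 15 steps

Answer: -1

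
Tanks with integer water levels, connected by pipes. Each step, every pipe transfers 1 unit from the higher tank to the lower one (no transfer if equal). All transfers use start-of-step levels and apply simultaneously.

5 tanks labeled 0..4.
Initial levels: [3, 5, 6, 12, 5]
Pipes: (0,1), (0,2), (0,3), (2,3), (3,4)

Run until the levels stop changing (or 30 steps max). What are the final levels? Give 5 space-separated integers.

Step 1: flows [1->0,2->0,3->0,3->2,3->4] -> levels [6 4 6 9 6]
Step 2: flows [0->1,0=2,3->0,3->2,3->4] -> levels [6 5 7 6 7]
Step 3: flows [0->1,2->0,0=3,2->3,4->3] -> levels [6 6 5 8 6]
Step 4: flows [0=1,0->2,3->0,3->2,3->4] -> levels [6 6 7 5 7]
Step 5: flows [0=1,2->0,0->3,2->3,4->3] -> levels [6 6 5 8 6]
  -> period-2 cycle: step 5 state = step 3 state; never stabilizes
  -> state at step 30: (30-3) mod 2 = 1, same as step 4 -> [6 6 7 5 7]

Answer: 6 6 7 5 7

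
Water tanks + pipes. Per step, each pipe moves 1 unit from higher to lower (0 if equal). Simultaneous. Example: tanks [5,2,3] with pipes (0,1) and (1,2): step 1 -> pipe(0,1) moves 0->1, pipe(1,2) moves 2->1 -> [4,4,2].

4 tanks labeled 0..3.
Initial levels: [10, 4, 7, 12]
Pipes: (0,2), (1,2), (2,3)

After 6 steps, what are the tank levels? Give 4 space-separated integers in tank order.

Step 1: flows [0->2,2->1,3->2] -> levels [9 5 8 11]
Step 2: flows [0->2,2->1,3->2] -> levels [8 6 9 10]
Step 3: flows [2->0,2->1,3->2] -> levels [9 7 8 9]
Step 4: flows [0->2,2->1,3->2] -> levels [8 8 9 8]
Step 5: flows [2->0,2->1,2->3] -> levels [9 9 6 9]
Step 6: flows [0->2,1->2,3->2] -> levels [8 8 9 8]

Answer: 8 8 9 8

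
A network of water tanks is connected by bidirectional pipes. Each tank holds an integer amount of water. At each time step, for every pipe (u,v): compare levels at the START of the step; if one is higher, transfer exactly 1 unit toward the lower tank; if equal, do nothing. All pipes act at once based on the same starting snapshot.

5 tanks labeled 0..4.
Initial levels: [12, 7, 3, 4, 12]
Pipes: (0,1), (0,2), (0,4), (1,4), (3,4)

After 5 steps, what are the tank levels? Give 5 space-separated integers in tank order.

Step 1: flows [0->1,0->2,0=4,4->1,4->3] -> levels [10 9 4 5 10]
Step 2: flows [0->1,0->2,0=4,4->1,4->3] -> levels [8 11 5 6 8]
Step 3: flows [1->0,0->2,0=4,1->4,4->3] -> levels [8 9 6 7 8]
Step 4: flows [1->0,0->2,0=4,1->4,4->3] -> levels [8 7 7 8 8]
Step 5: flows [0->1,0->2,0=4,4->1,3=4] -> levels [6 9 8 8 7]

Answer: 6 9 8 8 7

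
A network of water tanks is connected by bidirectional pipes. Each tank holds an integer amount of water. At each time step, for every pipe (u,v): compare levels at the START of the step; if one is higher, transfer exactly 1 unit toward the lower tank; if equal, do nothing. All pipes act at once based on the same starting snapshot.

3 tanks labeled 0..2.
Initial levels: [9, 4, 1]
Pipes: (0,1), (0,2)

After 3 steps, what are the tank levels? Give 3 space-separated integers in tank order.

Step 1: flows [0->1,0->2] -> levels [7 5 2]
Step 2: flows [0->1,0->2] -> levels [5 6 3]
Step 3: flows [1->0,0->2] -> levels [5 5 4]

Answer: 5 5 4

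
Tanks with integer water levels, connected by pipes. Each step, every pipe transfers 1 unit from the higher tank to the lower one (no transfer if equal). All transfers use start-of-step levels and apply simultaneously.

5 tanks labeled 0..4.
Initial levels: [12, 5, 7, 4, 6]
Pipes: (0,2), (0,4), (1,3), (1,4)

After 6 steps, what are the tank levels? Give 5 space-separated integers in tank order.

Answer: 6 7 8 6 7

Derivation:
Step 1: flows [0->2,0->4,1->3,4->1] -> levels [10 5 8 5 6]
Step 2: flows [0->2,0->4,1=3,4->1] -> levels [8 6 9 5 6]
Step 3: flows [2->0,0->4,1->3,1=4] -> levels [8 5 8 6 7]
Step 4: flows [0=2,0->4,3->1,4->1] -> levels [7 7 8 5 7]
Step 5: flows [2->0,0=4,1->3,1=4] -> levels [8 6 7 6 7]
Step 6: flows [0->2,0->4,1=3,4->1] -> levels [6 7 8 6 7]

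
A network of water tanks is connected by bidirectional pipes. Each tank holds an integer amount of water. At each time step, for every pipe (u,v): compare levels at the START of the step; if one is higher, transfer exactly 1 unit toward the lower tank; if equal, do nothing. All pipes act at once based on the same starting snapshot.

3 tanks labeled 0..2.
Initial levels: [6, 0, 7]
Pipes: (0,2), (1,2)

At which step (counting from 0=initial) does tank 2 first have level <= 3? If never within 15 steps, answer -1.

Answer: 6

Derivation:
Step 1: flows [2->0,2->1] -> levels [7 1 5]
Step 2: flows [0->2,2->1] -> levels [6 2 5]
Step 3: flows [0->2,2->1] -> levels [5 3 5]
Step 4: flows [0=2,2->1] -> levels [5 4 4]
Step 5: flows [0->2,1=2] -> levels [4 4 5]
Step 6: flows [2->0,2->1] -> levels [5 5 3]
Tank 2 first reaches <=3 at step 6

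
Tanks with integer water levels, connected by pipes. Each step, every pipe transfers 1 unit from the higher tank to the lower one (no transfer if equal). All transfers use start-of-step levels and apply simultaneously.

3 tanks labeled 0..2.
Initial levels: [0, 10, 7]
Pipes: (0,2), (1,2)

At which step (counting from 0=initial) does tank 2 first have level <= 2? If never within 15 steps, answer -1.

Answer: -1

Derivation:
Step 1: flows [2->0,1->2] -> levels [1 9 7]
Step 2: flows [2->0,1->2] -> levels [2 8 7]
Step 3: flows [2->0,1->2] -> levels [3 7 7]
Step 4: flows [2->0,1=2] -> levels [4 7 6]
Step 5: flows [2->0,1->2] -> levels [5 6 6]
Step 6: flows [2->0,1=2] -> levels [6 6 5]
Step 7: flows [0->2,1->2] -> levels [5 5 7]
Step 8: flows [2->0,2->1] -> levels [6 6 5]
  -> period-2 cycle (repeats step 6); tank 2 never drops to <=2
Tank 2 never reaches <=2 within 15 steps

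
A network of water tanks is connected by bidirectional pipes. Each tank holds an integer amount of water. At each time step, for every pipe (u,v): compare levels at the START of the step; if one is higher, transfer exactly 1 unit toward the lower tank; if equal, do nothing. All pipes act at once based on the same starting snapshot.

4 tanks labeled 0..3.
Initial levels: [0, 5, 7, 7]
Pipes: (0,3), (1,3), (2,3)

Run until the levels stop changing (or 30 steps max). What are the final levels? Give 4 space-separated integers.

Answer: 4 4 4 7

Derivation:
Step 1: flows [3->0,3->1,2=3] -> levels [1 6 7 5]
Step 2: flows [3->0,1->3,2->3] -> levels [2 5 6 6]
Step 3: flows [3->0,3->1,2=3] -> levels [3 6 6 4]
Step 4: flows [3->0,1->3,2->3] -> levels [4 5 5 5]
Step 5: flows [3->0,1=3,2=3] -> levels [5 5 5 4]
Step 6: flows [0->3,1->3,2->3] -> levels [4 4 4 7]
Step 7: flows [3->0,3->1,3->2] -> levels [5 5 5 4]
  -> period-2 cycle: step 7 state = step 5 state; never stabilizes
  -> state at step 30: (30-5) mod 2 = 1, same as step 6 -> [4 4 4 7]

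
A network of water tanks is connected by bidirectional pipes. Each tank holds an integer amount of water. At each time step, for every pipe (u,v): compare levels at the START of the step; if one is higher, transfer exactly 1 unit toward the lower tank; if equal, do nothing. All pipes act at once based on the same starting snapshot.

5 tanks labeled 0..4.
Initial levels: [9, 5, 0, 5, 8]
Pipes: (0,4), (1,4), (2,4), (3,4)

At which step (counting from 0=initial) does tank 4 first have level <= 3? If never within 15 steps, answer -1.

Step 1: flows [0->4,4->1,4->2,4->3] -> levels [8 6 1 6 6]
Step 2: flows [0->4,1=4,4->2,3=4] -> levels [7 6 2 6 6]
Step 3: flows [0->4,1=4,4->2,3=4] -> levels [6 6 3 6 6]
Step 4: flows [0=4,1=4,4->2,3=4] -> levels [6 6 4 6 5]
Step 5: flows [0->4,1->4,4->2,3->4] -> levels [5 5 5 5 7]
Step 6: flows [4->0,4->1,4->2,4->3] -> levels [6 6 6 6 3]
Tank 4 first reaches <=3 at step 6

Answer: 6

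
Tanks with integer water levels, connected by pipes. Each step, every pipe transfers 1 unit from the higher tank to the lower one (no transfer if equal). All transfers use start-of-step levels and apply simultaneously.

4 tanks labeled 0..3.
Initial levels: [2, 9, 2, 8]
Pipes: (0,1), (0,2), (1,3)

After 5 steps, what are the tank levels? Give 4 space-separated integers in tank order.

Step 1: flows [1->0,0=2,1->3] -> levels [3 7 2 9]
Step 2: flows [1->0,0->2,3->1] -> levels [3 7 3 8]
Step 3: flows [1->0,0=2,3->1] -> levels [4 7 3 7]
Step 4: flows [1->0,0->2,1=3] -> levels [4 6 4 7]
Step 5: flows [1->0,0=2,3->1] -> levels [5 6 4 6]

Answer: 5 6 4 6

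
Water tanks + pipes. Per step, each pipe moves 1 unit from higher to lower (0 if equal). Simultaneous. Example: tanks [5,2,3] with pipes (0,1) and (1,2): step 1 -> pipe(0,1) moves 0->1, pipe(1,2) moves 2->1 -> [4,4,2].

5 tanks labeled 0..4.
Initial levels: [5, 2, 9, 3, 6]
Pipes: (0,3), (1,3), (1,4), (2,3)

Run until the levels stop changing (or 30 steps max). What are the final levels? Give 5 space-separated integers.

Step 1: flows [0->3,3->1,4->1,2->3] -> levels [4 4 8 4 5]
Step 2: flows [0=3,1=3,4->1,2->3] -> levels [4 5 7 5 4]
Step 3: flows [3->0,1=3,1->4,2->3] -> levels [5 4 6 5 5]
Step 4: flows [0=3,3->1,4->1,2->3] -> levels [5 6 5 5 4]
Step 5: flows [0=3,1->3,1->4,2=3] -> levels [5 4 5 6 5]
Step 6: flows [3->0,3->1,4->1,3->2] -> levels [6 6 6 3 4]
Step 7: flows [0->3,1->3,1->4,2->3] -> levels [5 4 5 6 5]
  -> period-2 cycle: step 7 state = step 5 state; never stabilizes
  -> state at step 30: (30-5) mod 2 = 1, same as step 6 -> [6 6 6 3 4]

Answer: 6 6 6 3 4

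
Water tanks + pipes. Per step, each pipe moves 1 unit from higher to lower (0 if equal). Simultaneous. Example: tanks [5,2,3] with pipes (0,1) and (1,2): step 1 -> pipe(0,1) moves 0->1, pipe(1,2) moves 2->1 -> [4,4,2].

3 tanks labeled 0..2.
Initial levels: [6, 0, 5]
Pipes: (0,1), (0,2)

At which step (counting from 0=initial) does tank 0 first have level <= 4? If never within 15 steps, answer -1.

Answer: 1

Derivation:
Step 1: flows [0->1,0->2] -> levels [4 1 6]
Tank 0 first reaches <=4 at step 1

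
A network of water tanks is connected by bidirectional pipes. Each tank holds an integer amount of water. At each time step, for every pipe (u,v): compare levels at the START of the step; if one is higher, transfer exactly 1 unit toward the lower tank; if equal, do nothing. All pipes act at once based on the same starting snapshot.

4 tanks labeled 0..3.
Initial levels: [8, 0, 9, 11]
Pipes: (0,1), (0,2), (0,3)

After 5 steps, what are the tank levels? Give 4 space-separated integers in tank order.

Answer: 7 5 8 8

Derivation:
Step 1: flows [0->1,2->0,3->0] -> levels [9 1 8 10]
Step 2: flows [0->1,0->2,3->0] -> levels [8 2 9 9]
Step 3: flows [0->1,2->0,3->0] -> levels [9 3 8 8]
Step 4: flows [0->1,0->2,0->3] -> levels [6 4 9 9]
Step 5: flows [0->1,2->0,3->0] -> levels [7 5 8 8]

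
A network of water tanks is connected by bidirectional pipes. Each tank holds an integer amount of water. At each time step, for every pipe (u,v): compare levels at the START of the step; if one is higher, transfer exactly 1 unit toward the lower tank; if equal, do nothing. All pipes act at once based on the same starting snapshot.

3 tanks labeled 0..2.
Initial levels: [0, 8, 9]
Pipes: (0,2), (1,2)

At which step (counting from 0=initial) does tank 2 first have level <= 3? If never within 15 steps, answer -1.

Answer: -1

Derivation:
Step 1: flows [2->0,2->1] -> levels [1 9 7]
Step 2: flows [2->0,1->2] -> levels [2 8 7]
Step 3: flows [2->0,1->2] -> levels [3 7 7]
Step 4: flows [2->0,1=2] -> levels [4 7 6]
Step 5: flows [2->0,1->2] -> levels [5 6 6]
Step 6: flows [2->0,1=2] -> levels [6 6 5]
Step 7: flows [0->2,1->2] -> levels [5 5 7]
Step 8: flows [2->0,2->1] -> levels [6 6 5]
  -> period-2 cycle (repeats step 6); tank 2 never drops to <=3
Tank 2 never reaches <=3 within 15 steps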